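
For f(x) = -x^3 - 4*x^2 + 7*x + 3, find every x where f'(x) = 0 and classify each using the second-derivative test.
f'(x) = -3*x^2 - 8*x + 7

Solve f'(x) = 0:
  3*x^2 + 8*x - 7 = 0 has no rational roots; quadratic formula: x = (-8 ± √148)/6.
  ⇒ x = -sqrt(37)/3 - 4/3 ≈ -3.3609, -4/3 + sqrt(37)/3 ≈ 0.6943

f''(x) = -6*x - 8
Second-derivative test at each critical point:
  f''(-3.3609) = 12.1655 > 0 → local minimum
  f''(0.6943) = -12.1655 < 0 → local maximum

Critical points: x = -sqrt(37)/3 - 4/3 ≈ -3.3609 (local minimum); x = -4/3 + sqrt(37)/3 ≈ 0.6943 (local maximum)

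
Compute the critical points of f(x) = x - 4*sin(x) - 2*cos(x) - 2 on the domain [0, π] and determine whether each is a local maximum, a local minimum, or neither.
f'(x) = 2*sin(x) - 4*cos(x) + 1

Solve f'(x) = 0 on [0, π]:
  f'(x) = 0 ⇔ 2*sin(x) - 4*cos(x) = -1. Write the left side as R·cos(x + φ) with R = √((-4)² + (-2)²) = 2*sqrt(5), cos φ = -2*sqrt(5)/5, sin φ = -sqrt(5)/5; then cos(x + φ) = -sqrt(5)/10. Solve for x and keep the solutions lying in [0, π].
  ⇒ x = atan((-1 + 2*sqrt(19))/(2 + sqrt(19))) ≈ 0.8816

f''(x) = 4*sin(x) + 2*cos(x)
Second-derivative test at each critical point:
  f''(0.8816) = 4.3589 > 0 → local minimum

Critical points: x = atan((-1 + 2*sqrt(19))/(2 + sqrt(19))) ≈ 0.8816 (local minimum)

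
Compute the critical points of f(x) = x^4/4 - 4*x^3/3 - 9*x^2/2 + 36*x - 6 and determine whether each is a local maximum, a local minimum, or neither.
f'(x) = x^3 - 4*x^2 - 9*x + 36

Solve f'(x) = 0:
  Factor: x^3 - 4*x^2 - 9*x + 36 = (x - 4)*(x - 3)*(x + 3) = 0.
  ⇒ x = -3, 3, 4

f''(x) = 3*x^2 - 8*x - 9
Second-derivative test at each critical point:
  f''(-3) = 42 > 0 → local minimum
  f''(3) = -6 < 0 → local maximum
  f''(4) = 7 > 0 → local minimum

Critical points: x = -3 (local minimum); x = 3 (local maximum); x = 4 (local minimum)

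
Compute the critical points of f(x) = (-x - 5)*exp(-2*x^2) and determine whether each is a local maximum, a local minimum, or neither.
f'(x) = (4*x*(x + 5) - 1)*exp(-2*x^2)

Solve f'(x) = 0:
  f'(x) = (4*x^2 + 20*x - 1)·exp(-2*x^2) and exp(-2*x^2) > 0 for every x, so f'(x) = 0 ⇔ 4*x^2 + 20*x - 1 = 0.
  4*x^2 + 20*x - 1 = 0 has no rational roots; quadratic formula: x = (-20 ± √416)/8.
  ⇒ x = -sqrt(26)/2 - 5/2 ≈ -5.0495, -5/2 + sqrt(26)/2 ≈ 0.0495

f''(x) = 4*(-4*x^2*(x + 5) + 3*x + 5)*exp(-2*x^2)
Second-derivative test at each critical point:
  f''(-5.0495) = -1.454e-21 < 0 → local maximum
  f''(0.0495) = 20.2963 > 0 → local minimum

Critical points: x = -sqrt(26)/2 - 5/2 ≈ -5.0495 (local maximum); x = -5/2 + sqrt(26)/2 ≈ 0.0495 (local minimum)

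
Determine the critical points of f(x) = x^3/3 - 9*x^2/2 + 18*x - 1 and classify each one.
f'(x) = x^2 - 9*x + 18

Solve f'(x) = 0:
  Factor: x^2 - 9*x + 18 = (x - 6)*(x - 3) = 0.
  ⇒ x = 3, 6

f''(x) = 2*x - 9
Second-derivative test at each critical point:
  f''(3) = -3 < 0 → local maximum
  f''(6) = 3 > 0 → local minimum

Critical points: x = 3 (local maximum); x = 6 (local minimum)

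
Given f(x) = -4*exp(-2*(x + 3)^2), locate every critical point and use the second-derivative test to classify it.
f'(x) = 16*(x + 3)*exp(-2*(x + 3)^2)

Solve f'(x) = 0:
  f'(x) = (16*x + 48)·exp(-2*(x + 3)^2) and exp(-2*(x + 3)^2) > 0 for every x, so f'(x) = 0 ⇔ 16*x + 48 = 0.
  Factor: 16*x + 48 = 16*(x + 3) = 0.
  ⇒ x = -3

f''(x) = 16*(1 - 4*(x + 3)^2)*exp(-2*(x + 3)^2)
Second-derivative test at each critical point:
  f''(-3) = 16 > 0 → local minimum

Critical points: x = -3 (local minimum)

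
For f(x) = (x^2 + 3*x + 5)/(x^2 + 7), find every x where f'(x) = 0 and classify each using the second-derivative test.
f'(x) = (-3*x^2 + 4*x + 21)/(x^4 + 14*x^2 + 49)

Solve f'(x) = 0:
  f'(x) = -(3*x^2 - 4*x - 21)/(x^2 + 7)^2; the denominator is positive wherever f is defined, so f'(x) = 0 ⇔ -3*x^2 + 4*x + 21 = 0.
  3*x^2 - 4*x - 21 = 0 has no rational roots; quadratic formula: x = (4 ± √268)/6.
  ⇒ x = 2/3 - sqrt(67)/3 ≈ -2.0618, 2/3 + sqrt(67)/3 ≈ 3.3951

f''(x) = 2*(3*x^3 - 6*x^2 - 63*x + 14)/(x^6 + 21*x^4 + 147*x^2 + 343)
Second-derivative test at each critical point:
  f''(-2.0618) = 0.1293 > 0 → local minimum
  f''(3.3951) = -0.0477 < 0 → local maximum

Critical points: x = 2/3 - sqrt(67)/3 ≈ -2.0618 (local minimum); x = 2/3 + sqrt(67)/3 ≈ 3.3951 (local maximum)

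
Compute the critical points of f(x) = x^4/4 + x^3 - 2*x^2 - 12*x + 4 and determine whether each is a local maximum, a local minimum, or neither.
f'(x) = x^3 + 3*x^2 - 4*x - 12

Solve f'(x) = 0:
  Factor: x^3 + 3*x^2 - 4*x - 12 = (x - 2)*(x + 2)*(x + 3) = 0.
  ⇒ x = -3, -2, 2

f''(x) = 3*x^2 + 6*x - 4
Second-derivative test at each critical point:
  f''(-3) = 5 > 0 → local minimum
  f''(-2) = -4 < 0 → local maximum
  f''(2) = 20 > 0 → local minimum

Critical points: x = -3 (local minimum); x = -2 (local maximum); x = 2 (local minimum)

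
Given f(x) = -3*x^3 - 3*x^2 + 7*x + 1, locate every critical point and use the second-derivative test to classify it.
f'(x) = -9*x^2 - 6*x + 7

Solve f'(x) = 0:
  9*x^2 + 6*x - 7 = 0 has no rational roots; quadratic formula: x = (-6 ± √288)/18.
  ⇒ x = -2*sqrt(2)/3 - 1/3 ≈ -1.2761, -1/3 + 2*sqrt(2)/3 ≈ 0.6095

f''(x) = -18*x - 6
Second-derivative test at each critical point:
  f''(-1.2761) = 16.9706 > 0 → local minimum
  f''(0.6095) = -16.9706 < 0 → local maximum

Critical points: x = -2*sqrt(2)/3 - 1/3 ≈ -1.2761 (local minimum); x = -1/3 + 2*sqrt(2)/3 ≈ 0.6095 (local maximum)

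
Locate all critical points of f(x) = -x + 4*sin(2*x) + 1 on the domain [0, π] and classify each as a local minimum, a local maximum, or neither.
f'(x) = 8*cos(2*x) - 1

Solve f'(x) = 0 on [0, π]:
  f'(x) = 0 ⇔ cos(2*x) = 1/8, i.e. 2*x = ±arccos(1/8) + 2nπ; keep the solutions lying in [0, π].
  ⇒ x = acos(1/8)/2 ≈ 0.7227, pi - acos(1/8)/2 ≈ 2.4189

f''(x) = -16*sin(2*x)
Second-derivative test at each critical point:
  f''(0.7227) = -15.8745 < 0 → local maximum
  f''(2.4189) = 15.8745 > 0 → local minimum

Critical points: x = acos(1/8)/2 ≈ 0.7227 (local maximum); x = pi - acos(1/8)/2 ≈ 2.4189 (local minimum)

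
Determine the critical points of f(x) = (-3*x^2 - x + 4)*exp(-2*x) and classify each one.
f'(x) = (6*x^2 - 4*x - 9)*exp(-2*x)

Solve f'(x) = 0:
  f'(x) = (6*x^2 - 4*x - 9)·exp(-2*x) and exp(-2*x) > 0 for every x, so f'(x) = 0 ⇔ 6*x^2 - 4*x - 9 = 0.
  6*x^2 - 4*x - 9 = 0 has no rational roots; quadratic formula: x = (4 ± √232)/12.
  ⇒ x = 1/3 - sqrt(58)/6 ≈ -0.9360, 1/3 + sqrt(58)/6 ≈ 1.6026

f''(x) = 2*(-6*x^2 + 10*x + 7)*exp(-2*x)
Second-derivative test at each critical point:
  f''(-0.9360) = -99.0171 < 0 → local maximum
  f''(1.6026) = 0.6176 > 0 → local minimum

Critical points: x = 1/3 - sqrt(58)/6 ≈ -0.9360 (local maximum); x = 1/3 + sqrt(58)/6 ≈ 1.6026 (local minimum)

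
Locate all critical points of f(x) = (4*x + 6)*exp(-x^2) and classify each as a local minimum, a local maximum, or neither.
f'(x) = 4*(-x*(2*x + 3) + 1)*exp(-x^2)

Solve f'(x) = 0:
  f'(x) = (-8*x^2 - 12*x + 4)·exp(-x^2) and exp(-x^2) > 0 for every x, so f'(x) = 0 ⇔ -8*x^2 - 12*x + 4 = 0.
  Factor: -8*x^2 - 12*x + 4 = -4*(2*x^2 + 3*x - 1); 2*x^2 + 3*x - 1 = 0 has no rational roots; quadratic formula: x = (-3 ± √17)/4.
  ⇒ x = -sqrt(17)/4 - 3/4 ≈ -1.7808, -3/4 + sqrt(17)/4 ≈ 0.2808

f''(x) = 4*(2*x^2*(2*x + 3) - 6*x - 3)*exp(-x^2)
Second-derivative test at each critical point:
  f''(-1.7808) = 0.6919 > 0 → local minimum
  f''(0.2808) = -15.2422 < 0 → local maximum

Critical points: x = -sqrt(17)/4 - 3/4 ≈ -1.7808 (local minimum); x = -3/4 + sqrt(17)/4 ≈ 0.2808 (local maximum)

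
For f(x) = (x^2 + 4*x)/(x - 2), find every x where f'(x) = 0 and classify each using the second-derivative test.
f'(x) = (x^2 - 4*x - 8)/(x^2 - 4*x + 4)

Solve f'(x) = 0:
  f'(x) = (x^2 - 4*x - 8)/(x - 2)^2; the denominator is positive wherever f is defined, so f'(x) = 0 ⇔ x^2 - 4*x - 8 = 0.
  x^2 - 4*x - 8 = 0 has no rational roots; quadratic formula: x = (4 ± √48)/2.
  ⇒ x = 2 - 2*sqrt(3) ≈ -1.4641, 2 + 2*sqrt(3) ≈ 5.4641

f''(x) = 24/(x^3 - 6*x^2 + 12*x - 8)
Second-derivative test at each critical point:
  f''(-1.4641) = -0.5774 < 0 → local maximum
  f''(5.4641) = 0.5774 > 0 → local minimum

Critical points: x = 2 - 2*sqrt(3) ≈ -1.4641 (local maximum); x = 2 + 2*sqrt(3) ≈ 5.4641 (local minimum)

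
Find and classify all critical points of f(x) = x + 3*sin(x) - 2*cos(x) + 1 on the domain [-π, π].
f'(x) = 2*sin(x) + 3*cos(x) + 1

Solve f'(x) = 0 on [-π, π]:
  f'(x) = 0 ⇔ 2*sin(x) + 3*cos(x) = -1. Write the left side as R·cos(x + φ) with R = √(3² + (-2)²) = sqrt(13), cos φ = 3*sqrt(13)/13, sin φ = -2*sqrt(13)/13; then cos(x + φ) = -sqrt(13)/13. Solve for x and keep the solutions lying in [-π, π].
  ⇒ x = atan((-6*sqrt(3) - 2)/(-3 + 4*sqrt(3))) ≈ -1.2638, atan((-2 + 6*sqrt(3))/(-4*sqrt(3) - 3)) + pi ≈ 2.4398

f''(x) = -3*sin(x) + 2*cos(x)
Second-derivative test at each critical point:
  f''(-1.2638) = 3.4641 > 0 → local minimum
  f''(2.4398) = -3.4641 < 0 → local maximum

Critical points: x = atan((-6*sqrt(3) - 2)/(-3 + 4*sqrt(3))) ≈ -1.2638 (local minimum); x = atan((-2 + 6*sqrt(3))/(-4*sqrt(3) - 3)) + pi ≈ 2.4398 (local maximum)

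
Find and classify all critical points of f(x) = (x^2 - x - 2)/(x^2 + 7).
f'(x) = (x^2 + 18*x - 7)/(x^4 + 14*x^2 + 49)

Solve f'(x) = 0:
  f'(x) = (x^2 + 18*x - 7)/(x^2 + 7)^2; the denominator is positive wherever f is defined, so f'(x) = 0 ⇔ x^2 + 18*x - 7 = 0.
  x^2 + 18*x - 7 = 0 has no rational roots; quadratic formula: x = (-18 ± √352)/2.
  ⇒ x = -2*sqrt(22) - 9 ≈ -18.3808, -9 + 2*sqrt(22) ≈ 0.3808

f''(x) = 2*(-x^3 - 27*x^2 + 21*x + 63)/(x^6 + 21*x^4 + 147*x^2 + 343)
Second-derivative test at each critical point:
  f''(-18.3808) = -1.578e-04 < 0 → local maximum
  f''(0.3808) = 0.3675 > 0 → local minimum

Critical points: x = -2*sqrt(22) - 9 ≈ -18.3808 (local maximum); x = -9 + 2*sqrt(22) ≈ 0.3808 (local minimum)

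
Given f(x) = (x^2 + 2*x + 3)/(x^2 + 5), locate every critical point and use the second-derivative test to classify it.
f'(x) = 2*(-x^2 + 2*x + 5)/(x^4 + 10*x^2 + 25)

Solve f'(x) = 0:
  f'(x) = -2*(x^2 - 2*x - 5)/(x^2 + 5)^2; the denominator is positive wherever f is defined, so f'(x) = 0 ⇔ -2*x^2 + 4*x + 10 = 0.
  Factor: -2*x^2 + 4*x + 10 = -2*(x^2 - 2*x - 5); x^2 - 2*x - 5 = 0 has no rational roots; quadratic formula: x = (2 ± √24)/2.
  ⇒ x = 1 - sqrt(6) ≈ -1.4495, 1 + sqrt(6) ≈ 3.4495

f''(x) = 4*(x^3 - 3*x^2 - 15*x + 5)/(x^6 + 15*x^4 + 75*x^2 + 125)
Second-derivative test at each critical point:
  f''(-1.4495) = 0.1943 > 0 → local minimum
  f''(3.4495) = -0.0343 < 0 → local maximum

Critical points: x = 1 - sqrt(6) ≈ -1.4495 (local minimum); x = 1 + sqrt(6) ≈ 3.4495 (local maximum)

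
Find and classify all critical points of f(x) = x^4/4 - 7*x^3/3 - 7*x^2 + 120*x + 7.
f'(x) = x^3 - 7*x^2 - 14*x + 120

Solve f'(x) = 0:
  Factor: x^3 - 7*x^2 - 14*x + 120 = (x - 6)*(x - 5)*(x + 4) = 0.
  ⇒ x = -4, 5, 6

f''(x) = 3*x^2 - 14*x - 14
Second-derivative test at each critical point:
  f''(-4) = 90 > 0 → local minimum
  f''(5) = -9 < 0 → local maximum
  f''(6) = 10 > 0 → local minimum

Critical points: x = -4 (local minimum); x = 5 (local maximum); x = 6 (local minimum)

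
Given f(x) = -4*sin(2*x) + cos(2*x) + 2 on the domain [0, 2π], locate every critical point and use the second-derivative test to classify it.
f'(x) = -2*sin(2*x) - 8*cos(2*x)

Solve f'(x) = 0 on [0, 2π]:
  f'(x) = 0 ⇔ -4*cos(2*x) = sin(2*x) ⇔ tan(2*x) = -4, i.e. 2*x = arctan(-4) + nπ; keep the solutions lying in [0, 2π].
  ⇒ x = -atan(4)/2 + pi/2 ≈ 0.9079, pi - atan(4)/2 ≈ 2.4787, -atan(4)/2 + 3*pi/2 ≈ 4.0495, -atan(4)/2 + 2*pi ≈ 5.6203

f''(x) = 16*sin(2*x) - 4*cos(2*x)
Second-derivative test at each critical point:
  f''(0.9079) = 16.4924 > 0 → local minimum
  f''(2.4787) = -16.4924 < 0 → local maximum
  f''(4.0495) = 16.4924 > 0 → local minimum
  f''(5.6203) = -16.4924 < 0 → local maximum

Critical points: x = -atan(4)/2 + pi/2 ≈ 0.9079 (local minimum); x = pi - atan(4)/2 ≈ 2.4787 (local maximum); x = -atan(4)/2 + 3*pi/2 ≈ 4.0495 (local minimum); x = -atan(4)/2 + 2*pi ≈ 5.6203 (local maximum)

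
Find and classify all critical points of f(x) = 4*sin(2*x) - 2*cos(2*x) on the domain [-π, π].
f'(x) = 4*sin(2*x) + 8*cos(2*x)

Solve f'(x) = 0 on [-π, π]:
  f'(x) = 0 ⇔ 4*cos(2*x) = -2*sin(2*x) ⇔ tan(2*x) = -2, i.e. 2*x = arctan(-2) + nπ; keep the solutions lying in [-π, π].
  ⇒ x = -pi/2 - atan(2)/2 ≈ -2.1244, -atan(2)/2 ≈ -0.5536, -atan(2)/2 + pi/2 ≈ 1.0172, pi - atan(2)/2 ≈ 2.5880

f''(x) = -16*sin(2*x) + 8*cos(2*x)
Second-derivative test at each critical point:
  f''(-2.1244) = -17.8885 < 0 → local maximum
  f''(-0.5536) = 17.8885 > 0 → local minimum
  f''(1.0172) = -17.8885 < 0 → local maximum
  f''(2.5880) = 17.8885 > 0 → local minimum

Critical points: x = -pi/2 - atan(2)/2 ≈ -2.1244 (local maximum); x = -atan(2)/2 ≈ -0.5536 (local minimum); x = -atan(2)/2 + pi/2 ≈ 1.0172 (local maximum); x = pi - atan(2)/2 ≈ 2.5880 (local minimum)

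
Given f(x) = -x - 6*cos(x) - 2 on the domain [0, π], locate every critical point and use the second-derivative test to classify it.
f'(x) = 6*sin(x) - 1

Solve f'(x) = 0 on [0, π]:
  f'(x) = 0 ⇔ sin(x) = 1/6, i.e. x = arcsin(1/6) + 2nπ or x = π − arcsin(1/6) + 2nπ; keep the solutions lying in [0, π].
  ⇒ x = asin(1/6) ≈ 0.1674, pi - asin(1/6) ≈ 2.9741

f''(x) = 6*cos(x)
Second-derivative test at each critical point:
  f''(0.1674) = 5.9161 > 0 → local minimum
  f''(2.9741) = -5.9161 < 0 → local maximum

Critical points: x = asin(1/6) ≈ 0.1674 (local minimum); x = pi - asin(1/6) ≈ 2.9741 (local maximum)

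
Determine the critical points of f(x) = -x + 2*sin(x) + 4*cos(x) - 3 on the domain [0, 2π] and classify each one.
f'(x) = -4*sin(x) + 2*cos(x) - 1

Solve f'(x) = 0 on [0, 2π]:
  f'(x) = 0 ⇔ -4*sin(x) + 2*cos(x) = 1. Write the left side as R·cos(x + φ) with R = √(2² + 4²) = 2*sqrt(5), cos φ = sqrt(5)/5, sin φ = 2*sqrt(5)/5; then cos(x + φ) = sqrt(5)/10. Solve for x and keep the solutions lying in [0, 2π].
  ⇒ x = atan((-2 + sqrt(19))/(1 + 2*sqrt(19))) ≈ 0.2381, atan((-sqrt(19) - 2)/(1 - 2*sqrt(19))) + pi ≈ 3.8308

f''(x) = -2*sin(x) - 4*cos(x)
Second-derivative test at each critical point:
  f''(0.2381) = -4.3589 < 0 → local maximum
  f''(3.8308) = 4.3589 > 0 → local minimum

Critical points: x = atan((-2 + sqrt(19))/(1 + 2*sqrt(19))) ≈ 0.2381 (local maximum); x = atan((-sqrt(19) - 2)/(1 - 2*sqrt(19))) + pi ≈ 3.8308 (local minimum)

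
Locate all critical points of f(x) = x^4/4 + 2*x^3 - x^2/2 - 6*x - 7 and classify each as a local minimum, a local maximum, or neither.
f'(x) = x^3 + 6*x^2 - x - 6

Solve f'(x) = 0:
  Factor: x^3 + 6*x^2 - x - 6 = (x - 1)*(x + 1)*(x + 6) = 0.
  ⇒ x = -6, -1, 1

f''(x) = 3*x^2 + 12*x - 1
Second-derivative test at each critical point:
  f''(-6) = 35 > 0 → local minimum
  f''(-1) = -10 < 0 → local maximum
  f''(1) = 14 > 0 → local minimum

Critical points: x = -6 (local minimum); x = -1 (local maximum); x = 1 (local minimum)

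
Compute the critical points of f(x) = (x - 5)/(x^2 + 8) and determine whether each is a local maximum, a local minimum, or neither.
f'(x) = (x^2 - 2*x*(x - 5) + 8)/(x^2 + 8)^2

Solve f'(x) = 0:
  f'(x) = -(x^2 - 10*x - 8)/(x^2 + 8)^2; the denominator is positive wherever f is defined, so f'(x) = 0 ⇔ -x^2 + 10*x + 8 = 0.
  x^2 - 10*x - 8 = 0 has no rational roots; quadratic formula: x = (10 ± √132)/2.
  ⇒ x = 5 - sqrt(33) ≈ -0.7446, 5 + sqrt(33) ≈ 10.7446

f''(x) = 2*(4*x^2*(x - 5) + (5 - 3*x)*(x^2 + 8))/(x^2 + 8)^3
Second-derivative test at each critical point:
  f''(-0.7446) = 0.1570 > 0 → local minimum
  f''(10.7446) = -0.0008 < 0 → local maximum

Critical points: x = 5 - sqrt(33) ≈ -0.7446 (local minimum); x = 5 + sqrt(33) ≈ 10.7446 (local maximum)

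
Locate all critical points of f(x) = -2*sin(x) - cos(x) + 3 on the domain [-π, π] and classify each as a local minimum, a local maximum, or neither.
f'(x) = sin(x) - 2*cos(x)

Solve f'(x) = 0 on [-π, π]:
  f'(x) = 0 ⇔ -2*cos(x) = -sin(x) ⇔ tan(x) = 2, i.e. x = arctan(2) + nπ; keep the solutions lying in [-π, π].
  ⇒ x = -pi + atan(2) ≈ -2.0344, atan(2) ≈ 1.1071

f''(x) = 2*sin(x) + cos(x)
Second-derivative test at each critical point:
  f''(-2.0344) = -2.2361 < 0 → local maximum
  f''(1.1071) = 2.2361 > 0 → local minimum

Critical points: x = -pi + atan(2) ≈ -2.0344 (local maximum); x = atan(2) ≈ 1.1071 (local minimum)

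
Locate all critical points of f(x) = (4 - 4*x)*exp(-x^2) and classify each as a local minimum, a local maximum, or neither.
f'(x) = 4*(2*x*(x - 1) - 1)*exp(-x^2)

Solve f'(x) = 0:
  f'(x) = (8*x^2 - 8*x - 4)·exp(-x^2) and exp(-x^2) > 0 for every x, so f'(x) = 0 ⇔ 8*x^2 - 8*x - 4 = 0.
  Factor: 8*x^2 - 8*x - 4 = 4*(2*x^2 - 2*x - 1); 2*x^2 - 2*x - 1 = 0 has no rational roots; quadratic formula: x = (2 ± √12)/4.
  ⇒ x = 1/2 - sqrt(3)/2 ≈ -0.3660, 1/2 + sqrt(3)/2 ≈ 1.3660

f''(x) = 8*(2*x^2*(1 - x) + 3*x - 1)*exp(-x^2)
Second-derivative test at each critical point:
  f''(-0.3660) = -12.1190 < 0 → local maximum
  f''(1.3660) = 2.1441 > 0 → local minimum

Critical points: x = 1/2 - sqrt(3)/2 ≈ -0.3660 (local maximum); x = 1/2 + sqrt(3)/2 ≈ 1.3660 (local minimum)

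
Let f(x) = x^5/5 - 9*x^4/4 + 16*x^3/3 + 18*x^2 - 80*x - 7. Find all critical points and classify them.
f'(x) = x^4 - 9*x^3 + 16*x^2 + 36*x - 80

Solve f'(x) = 0:
  Factor: x^4 - 9*x^3 + 16*x^2 + 36*x - 80 = (x - 5)*(x - 4)*(x - 2)*(x + 2) = 0.
  ⇒ x = -2, 2, 4, 5

f''(x) = 4*x^3 - 27*x^2 + 32*x + 36
Second-derivative test at each critical point:
  f''(-2) = -168 < 0 → local maximum
  f''(2) = 24 > 0 → local minimum
  f''(4) = -12 < 0 → local maximum
  f''(5) = 21 > 0 → local minimum

Critical points: x = -2 (local maximum); x = 2 (local minimum); x = 4 (local maximum); x = 5 (local minimum)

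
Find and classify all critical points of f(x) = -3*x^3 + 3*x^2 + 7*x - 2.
f'(x) = -9*x^2 + 6*x + 7

Solve f'(x) = 0:
  9*x^2 - 6*x - 7 = 0 has no rational roots; quadratic formula: x = (6 ± √288)/18.
  ⇒ x = 1/3 - 2*sqrt(2)/3 ≈ -0.6095, 1/3 + 2*sqrt(2)/3 ≈ 1.2761

f''(x) = 6 - 18*x
Second-derivative test at each critical point:
  f''(-0.6095) = 16.9706 > 0 → local minimum
  f''(1.2761) = -16.9706 < 0 → local maximum

Critical points: x = 1/3 - 2*sqrt(2)/3 ≈ -0.6095 (local minimum); x = 1/3 + 2*sqrt(2)/3 ≈ 1.2761 (local maximum)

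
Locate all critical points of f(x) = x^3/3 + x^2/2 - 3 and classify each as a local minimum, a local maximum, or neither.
f'(x) = x*(x + 1)

Solve f'(x) = 0:
  Factor: x^2 + x = x*(x + 1) = 0.
  ⇒ x = -1, 0

f''(x) = 2*x + 1
Second-derivative test at each critical point:
  f''(-1) = -1 < 0 → local maximum
  f''(0) = 1 > 0 → local minimum

Critical points: x = -1 (local maximum); x = 0 (local minimum)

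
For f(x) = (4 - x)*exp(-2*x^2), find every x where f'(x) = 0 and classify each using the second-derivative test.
f'(x) = (4*x*(x - 4) - 1)*exp(-2*x^2)

Solve f'(x) = 0:
  f'(x) = (4*x^2 - 16*x - 1)·exp(-2*x^2) and exp(-2*x^2) > 0 for every x, so f'(x) = 0 ⇔ 4*x^2 - 16*x - 1 = 0.
  4*x^2 - 16*x - 1 = 0 has no rational roots; quadratic formula: x = (16 ± √272)/8.
  ⇒ x = 2 - sqrt(17)/2 ≈ -0.0616, 2 + sqrt(17)/2 ≈ 4.0616

f''(x) = 4*(4*x^2*(4 - x) + 3*x - 4)*exp(-2*x^2)
Second-derivative test at each critical point:
  f''(-0.0616) = -16.3679 < 0 → local maximum
  f''(4.0616) = 7.742e-14 > 0 → local minimum

Critical points: x = 2 - sqrt(17)/2 ≈ -0.0616 (local maximum); x = 2 + sqrt(17)/2 ≈ 4.0616 (local minimum)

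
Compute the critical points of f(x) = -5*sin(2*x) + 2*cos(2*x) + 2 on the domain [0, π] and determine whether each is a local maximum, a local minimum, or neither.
f'(x) = -4*sin(2*x) - 10*cos(2*x)

Solve f'(x) = 0 on [0, π]:
  f'(x) = 0 ⇔ -5*cos(2*x) = 2*sin(2*x) ⇔ tan(2*x) = -5/2, i.e. 2*x = arctan(-5/2) + nπ; keep the solutions lying in [0, π].
  ⇒ x = -atan(5/2)/2 + pi/2 ≈ 0.9757, pi - atan(5/2)/2 ≈ 2.5464

f''(x) = 20*sin(2*x) - 8*cos(2*x)
Second-derivative test at each critical point:
  f''(0.9757) = 21.5407 > 0 → local minimum
  f''(2.5464) = -21.5407 < 0 → local maximum

Critical points: x = -atan(5/2)/2 + pi/2 ≈ 0.9757 (local minimum); x = pi - atan(5/2)/2 ≈ 2.5464 (local maximum)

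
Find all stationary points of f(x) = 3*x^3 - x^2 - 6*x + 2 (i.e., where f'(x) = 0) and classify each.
f'(x) = 9*x^2 - 2*x - 6

Solve f'(x) = 0:
  9*x^2 - 2*x - 6 = 0 has no rational roots; quadratic formula: x = (2 ± √220)/18.
  ⇒ x = 1/9 - sqrt(55)/9 ≈ -0.7129, 1/9 + sqrt(55)/9 ≈ 0.9351

f''(x) = 18*x - 2
Second-derivative test at each critical point:
  f''(-0.7129) = -14.8324 < 0 → local maximum
  f''(0.9351) = 14.8324 > 0 → local minimum

Critical points: x = 1/9 - sqrt(55)/9 ≈ -0.7129 (local maximum); x = 1/9 + sqrt(55)/9 ≈ 0.9351 (local minimum)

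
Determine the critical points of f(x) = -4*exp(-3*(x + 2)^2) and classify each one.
f'(x) = 24*(x + 2)*exp(-3*(x + 2)^2)

Solve f'(x) = 0:
  f'(x) = (24*x + 48)·exp(-3*(x + 2)^2) and exp(-3*(x + 2)^2) > 0 for every x, so f'(x) = 0 ⇔ 24*x + 48 = 0.
  Factor: 24*x + 48 = 24*(x + 2) = 0.
  ⇒ x = -2

f''(x) = 24*(1 - 6*(x + 2)^2)*exp(-3*(x + 2)^2)
Second-derivative test at each critical point:
  f''(-2) = 24 > 0 → local minimum

Critical points: x = -2 (local minimum)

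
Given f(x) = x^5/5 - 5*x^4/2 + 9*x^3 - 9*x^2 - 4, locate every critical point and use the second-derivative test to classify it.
f'(x) = x*(x^3 - 10*x^2 + 27*x - 18)

Solve f'(x) = 0:
  Factor: x^4 - 10*x^3 + 27*x^2 - 18*x = x*(x - 6)*(x - 3)*(x - 1) = 0.
  ⇒ x = 0, 1, 3, 6

f''(x) = 4*x^3 - 30*x^2 + 54*x - 18
Second-derivative test at each critical point:
  f''(0) = -18 < 0 → local maximum
  f''(1) = 10 > 0 → local minimum
  f''(3) = -18 < 0 → local maximum
  f''(6) = 90 > 0 → local minimum

Critical points: x = 0 (local maximum); x = 1 (local minimum); x = 3 (local maximum); x = 6 (local minimum)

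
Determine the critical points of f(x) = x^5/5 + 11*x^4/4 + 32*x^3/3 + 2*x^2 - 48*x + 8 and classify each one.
f'(x) = x^4 + 11*x^3 + 32*x^2 + 4*x - 48

Solve f'(x) = 0:
  Factor: x^4 + 11*x^3 + 32*x^2 + 4*x - 48 = (x - 1)*(x + 2)*(x + 4)*(x + 6) = 0.
  ⇒ x = -6, -4, -2, 1

f''(x) = 4*x^3 + 33*x^2 + 64*x + 4
Second-derivative test at each critical point:
  f''(-6) = -56 < 0 → local maximum
  f''(-4) = 20 > 0 → local minimum
  f''(-2) = -24 < 0 → local maximum
  f''(1) = 105 > 0 → local minimum

Critical points: x = -6 (local maximum); x = -4 (local minimum); x = -2 (local maximum); x = 1 (local minimum)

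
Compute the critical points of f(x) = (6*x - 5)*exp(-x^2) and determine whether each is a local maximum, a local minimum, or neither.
f'(x) = 2*(-x*(6*x - 5) + 3)*exp(-x^2)

Solve f'(x) = 0:
  f'(x) = (-12*x^2 + 10*x + 6)·exp(-x^2) and exp(-x^2) > 0 for every x, so f'(x) = 0 ⇔ -12*x^2 + 10*x + 6 = 0.
  Factor: -12*x^2 + 10*x + 6 = -2*(6*x^2 - 5*x - 3); 6*x^2 - 5*x - 3 = 0 has no rational roots; quadratic formula: x = (5 ± √97)/12.
  ⇒ x = 5/12 - sqrt(97)/12 ≈ -0.4041, 5/12 + sqrt(97)/12 ≈ 1.2374

f''(x) = 2*(2*x^2*(6*x - 5) - 18*x + 5)*exp(-x^2)
Second-derivative test at each critical point:
  f''(-0.4041) = 16.7304 > 0 → local minimum
  f''(1.2374) = -4.2603 < 0 → local maximum

Critical points: x = 5/12 - sqrt(97)/12 ≈ -0.4041 (local minimum); x = 5/12 + sqrt(97)/12 ≈ 1.2374 (local maximum)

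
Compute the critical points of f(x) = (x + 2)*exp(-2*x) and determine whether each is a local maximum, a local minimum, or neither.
f'(x) = (-2*x - 3)*exp(-2*x)

Solve f'(x) = 0:
  f'(x) = (-2*x - 3)·exp(-2*x) and exp(-2*x) > 0 for every x, so f'(x) = 0 ⇔ -2*x - 3 = 0.
  -2*x - 3 = 0.
  ⇒ x = -3/2

f''(x) = 4*(x + 1)*exp(-2*x)
Second-derivative test at each critical point:
  f''(-3/2) = -40.1711 < 0 → local maximum

Critical points: x = -3/2 (local maximum)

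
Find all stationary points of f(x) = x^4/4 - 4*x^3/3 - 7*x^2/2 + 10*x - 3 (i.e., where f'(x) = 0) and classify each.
f'(x) = x^3 - 4*x^2 - 7*x + 10

Solve f'(x) = 0:
  Factor: x^3 - 4*x^2 - 7*x + 10 = (x - 5)*(x - 1)*(x + 2) = 0.
  ⇒ x = -2, 1, 5

f''(x) = 3*x^2 - 8*x - 7
Second-derivative test at each critical point:
  f''(-2) = 21 > 0 → local minimum
  f''(1) = -12 < 0 → local maximum
  f''(5) = 28 > 0 → local minimum

Critical points: x = -2 (local minimum); x = 1 (local maximum); x = 5 (local minimum)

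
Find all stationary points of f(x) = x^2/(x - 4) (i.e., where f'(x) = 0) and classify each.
f'(x) = x*(x - 8)/(x^2 - 8*x + 16)

Solve f'(x) = 0:
  f'(x) = x*(x - 8)/(x - 4)^2; the denominator is positive wherever f is defined, so f'(x) = 0 ⇔ x^2 - 8*x = 0.
  Factor: x^2 - 8*x = x*(x - 8) = 0.
  ⇒ x = 0, 8

f''(x) = 32/(x^3 - 12*x^2 + 48*x - 64)
Second-derivative test at each critical point:
  f''(0) = -1/2 < 0 → local maximum
  f''(8) = 1/2 > 0 → local minimum

Critical points: x = 0 (local maximum); x = 8 (local minimum)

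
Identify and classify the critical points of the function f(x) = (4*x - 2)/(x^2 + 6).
f'(x) = 4*(-x^2 + x + 6)/(x^4 + 12*x^2 + 36)

Solve f'(x) = 0:
  f'(x) = -4*(x - 3)*(x + 2)/(x^2 + 6)^2; the denominator is positive wherever f is defined, so f'(x) = 0 ⇔ -4*x^2 + 4*x + 24 = 0.
  Factor: -4*x^2 + 4*x + 24 = -4*(x - 3)*(x + 2) = 0.
  ⇒ x = -2, 3

f''(x) = 4*(4*x^2*(2*x - 1) + (1 - 6*x)*(x^2 + 6))/(x^2 + 6)^3
Second-derivative test at each critical point:
  f''(-2) = 1/5 > 0 → local minimum
  f''(3) = -4/45 < 0 → local maximum

Critical points: x = -2 (local minimum); x = 3 (local maximum)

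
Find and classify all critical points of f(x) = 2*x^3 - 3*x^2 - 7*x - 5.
f'(x) = 6*x^2 - 6*x - 7

Solve f'(x) = 0:
  6*x^2 - 6*x - 7 = 0 has no rational roots; quadratic formula: x = (6 ± √204)/12.
  ⇒ x = 1/2 - sqrt(51)/6 ≈ -0.6902, 1/2 + sqrt(51)/6 ≈ 1.6902

f''(x) = 12*x - 6
Second-derivative test at each critical point:
  f''(-0.6902) = -14.2829 < 0 → local maximum
  f''(1.6902) = 14.2829 > 0 → local minimum

Critical points: x = 1/2 - sqrt(51)/6 ≈ -0.6902 (local maximum); x = 1/2 + sqrt(51)/6 ≈ 1.6902 (local minimum)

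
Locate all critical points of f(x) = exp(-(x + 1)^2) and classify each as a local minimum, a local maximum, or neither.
f'(x) = 2*(-x - 1)*exp(-(x + 1)^2)

Solve f'(x) = 0:
  f'(x) = (-2*x - 2)·exp(-(x + 1)^2) and exp(-(x + 1)^2) > 0 for every x, so f'(x) = 0 ⇔ -2*x - 2 = 0.
  Factor: -2*x - 2 = -2*(x + 1) = 0.
  ⇒ x = -1

f''(x) = 2*(2*(x + 1)^2 - 1)*exp(-(x + 1)^2)
Second-derivative test at each critical point:
  f''(-1) = -2 < 0 → local maximum

Critical points: x = -1 (local maximum)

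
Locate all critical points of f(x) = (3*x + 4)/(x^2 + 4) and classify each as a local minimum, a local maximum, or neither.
f'(x) = (-3*x^2 - 8*x + 12)/(x^4 + 8*x^2 + 16)

Solve f'(x) = 0:
  f'(x) = -(3*x^2 + 8*x - 12)/(x^2 + 4)^2; the denominator is positive wherever f is defined, so f'(x) = 0 ⇔ -3*x^2 - 8*x + 12 = 0.
  3*x^2 + 8*x - 12 = 0 has no rational roots; quadratic formula: x = (-8 ± √208)/6.
  ⇒ x = -2*sqrt(13)/3 - 4/3 ≈ -3.7370, -4/3 + 2*sqrt(13)/3 ≈ 1.0704

f''(x) = 2*(4*x^2*(3*x + 4) - (9*x + 4)*(x^2 + 4))/(x^2 + 4)^3
Second-derivative test at each critical point:
  f''(-3.7370) = 0.0447 > 0 → local minimum
  f''(1.0704) = -0.5447 < 0 → local maximum

Critical points: x = -2*sqrt(13)/3 - 4/3 ≈ -3.7370 (local minimum); x = -4/3 + 2*sqrt(13)/3 ≈ 1.0704 (local maximum)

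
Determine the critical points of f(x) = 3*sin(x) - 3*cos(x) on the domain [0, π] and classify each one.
f'(x) = 3*sqrt(2)*sin(x + pi/4)

Solve f'(x) = 0 on [0, π]:
  f'(x) = 0 ⇔ 3*cos(x) = -3*sin(x) ⇔ tan(x) = -1, i.e. x = arctan(-1) + nπ; keep the solutions lying in [0, π].
  ⇒ x = 3*pi/4 ≈ 2.3562

f''(x) = 3*sqrt(2)*cos(x + pi/4)
Second-derivative test at each critical point:
  f''(2.3562) = -4.2426 < 0 → local maximum

Critical points: x = 3*pi/4 ≈ 2.3562 (local maximum)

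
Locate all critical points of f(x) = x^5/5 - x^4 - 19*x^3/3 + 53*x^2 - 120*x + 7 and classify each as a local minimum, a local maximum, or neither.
f'(x) = x^4 - 4*x^3 - 19*x^2 + 106*x - 120

Solve f'(x) = 0:
  Factor: x^4 - 4*x^3 - 19*x^2 + 106*x - 120 = (x - 4)*(x - 3)*(x - 2)*(x + 5) = 0.
  ⇒ x = -5, 2, 3, 4

f''(x) = 4*x^3 - 12*x^2 - 38*x + 106
Second-derivative test at each critical point:
  f''(-5) = -504 < 0 → local maximum
  f''(2) = 14 > 0 → local minimum
  f''(3) = -8 < 0 → local maximum
  f''(4) = 18 > 0 → local minimum

Critical points: x = -5 (local maximum); x = 2 (local minimum); x = 3 (local maximum); x = 4 (local minimum)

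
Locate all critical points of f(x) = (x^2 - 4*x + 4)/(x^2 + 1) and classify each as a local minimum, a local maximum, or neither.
f'(x) = 2*(2*x^2 - 3*x - 2)/(x^4 + 2*x^2 + 1)

Solve f'(x) = 0:
  f'(x) = 2*(x - 2)*(2*x + 1)/(x^2 + 1)^2; the denominator is positive wherever f is defined, so f'(x) = 0 ⇔ 4*x^2 - 6*x - 4 = 0.
  Factor: 4*x^2 - 6*x - 4 = 2*(x - 2)*(2*x + 1) = 0.
  ⇒ x = -1/2, 2

f''(x) = 2*(-4*x^3 + 9*x^2 + 12*x - 3)/(x^6 + 3*x^4 + 3*x^2 + 1)
Second-derivative test at each critical point:
  f''(-1/2) = -32/5 < 0 → local maximum
  f''(2) = 2/5 > 0 → local minimum

Critical points: x = -1/2 (local maximum); x = 2 (local minimum)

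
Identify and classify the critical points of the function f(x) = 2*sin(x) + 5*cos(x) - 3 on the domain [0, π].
f'(x) = -5*sin(x) + 2*cos(x)

Solve f'(x) = 0 on [0, π]:
  f'(x) = 0 ⇔ 2*cos(x) = 5*sin(x) ⇔ tan(x) = 2/5, i.e. x = arctan(2/5) + nπ; keep the solutions lying in [0, π].
  ⇒ x = atan(2/5) ≈ 0.3805

f''(x) = -2*sin(x) - 5*cos(x)
Second-derivative test at each critical point:
  f''(0.3805) = -5.3852 < 0 → local maximum

Critical points: x = atan(2/5) ≈ 0.3805 (local maximum)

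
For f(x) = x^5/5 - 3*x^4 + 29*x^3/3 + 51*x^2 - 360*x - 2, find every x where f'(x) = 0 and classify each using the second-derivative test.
f'(x) = x^4 - 12*x^3 + 29*x^2 + 102*x - 360

Solve f'(x) = 0:
  Factor: x^4 - 12*x^3 + 29*x^2 + 102*x - 360 = (x - 6)*(x - 5)*(x - 4)*(x + 3) = 0.
  ⇒ x = -3, 4, 5, 6

f''(x) = 4*x^3 - 36*x^2 + 58*x + 102
Second-derivative test at each critical point:
  f''(-3) = -504 < 0 → local maximum
  f''(4) = 14 > 0 → local minimum
  f''(5) = -8 < 0 → local maximum
  f''(6) = 18 > 0 → local minimum

Critical points: x = -3 (local maximum); x = 4 (local minimum); x = 5 (local maximum); x = 6 (local minimum)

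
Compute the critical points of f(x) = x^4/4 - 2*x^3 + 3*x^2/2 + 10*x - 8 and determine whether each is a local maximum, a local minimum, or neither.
f'(x) = x^3 - 6*x^2 + 3*x + 10

Solve f'(x) = 0:
  Factor: x^3 - 6*x^2 + 3*x + 10 = (x - 5)*(x - 2)*(x + 1) = 0.
  ⇒ x = -1, 2, 5

f''(x) = 3*x^2 - 12*x + 3
Second-derivative test at each critical point:
  f''(-1) = 18 > 0 → local minimum
  f''(2) = -9 < 0 → local maximum
  f''(5) = 18 > 0 → local minimum

Critical points: x = -1 (local minimum); x = 2 (local maximum); x = 5 (local minimum)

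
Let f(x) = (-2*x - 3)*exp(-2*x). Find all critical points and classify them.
f'(x) = 4*(x + 1)*exp(-2*x)

Solve f'(x) = 0:
  f'(x) = (4*x + 4)·exp(-2*x) and exp(-2*x) > 0 for every x, so f'(x) = 0 ⇔ 4*x + 4 = 0.
  Factor: 4*x + 4 = 4*(x + 1) = 0.
  ⇒ x = -1

f''(x) = 4*(-2*x - 1)*exp(-2*x)
Second-derivative test at each critical point:
  f''(-1) = 29.5562 > 0 → local minimum

Critical points: x = -1 (local minimum)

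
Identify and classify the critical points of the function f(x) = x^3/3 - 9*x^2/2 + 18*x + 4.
f'(x) = x^2 - 9*x + 18

Solve f'(x) = 0:
  Factor: x^2 - 9*x + 18 = (x - 6)*(x - 3) = 0.
  ⇒ x = 3, 6

f''(x) = 2*x - 9
Second-derivative test at each critical point:
  f''(3) = -3 < 0 → local maximum
  f''(6) = 3 > 0 → local minimum

Critical points: x = 3 (local maximum); x = 6 (local minimum)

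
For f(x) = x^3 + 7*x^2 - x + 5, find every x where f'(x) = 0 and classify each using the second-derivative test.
f'(x) = 3*x^2 + 14*x - 1

Solve f'(x) = 0:
  3*x^2 + 14*x - 1 = 0 has no rational roots; quadratic formula: x = (-14 ± √208)/6.
  ⇒ x = -2*sqrt(13)/3 - 7/3 ≈ -4.7370, -7/3 + 2*sqrt(13)/3 ≈ 0.0704

f''(x) = 6*x + 14
Second-derivative test at each critical point:
  f''(-4.7370) = -14.4222 < 0 → local maximum
  f''(0.0704) = 14.4222 > 0 → local minimum

Critical points: x = -2*sqrt(13)/3 - 7/3 ≈ -4.7370 (local maximum); x = -7/3 + 2*sqrt(13)/3 ≈ 0.0704 (local minimum)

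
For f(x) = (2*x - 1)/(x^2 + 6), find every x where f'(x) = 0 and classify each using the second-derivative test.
f'(x) = 2*(-x^2 + x + 6)/(x^4 + 12*x^2 + 36)

Solve f'(x) = 0:
  f'(x) = -2*(x - 3)*(x + 2)/(x^2 + 6)^2; the denominator is positive wherever f is defined, so f'(x) = 0 ⇔ -2*x^2 + 2*x + 12 = 0.
  Factor: -2*x^2 + 2*x + 12 = -2*(x - 3)*(x + 2) = 0.
  ⇒ x = -2, 3

f''(x) = 2*(4*x^2*(2*x - 1) + (1 - 6*x)*(x^2 + 6))/(x^2 + 6)^3
Second-derivative test at each critical point:
  f''(-2) = 1/10 > 0 → local minimum
  f''(3) = -2/45 < 0 → local maximum

Critical points: x = -2 (local minimum); x = 3 (local maximum)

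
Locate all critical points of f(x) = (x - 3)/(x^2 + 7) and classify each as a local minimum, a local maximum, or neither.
f'(x) = (x^2 - 2*x*(x - 3) + 7)/(x^2 + 7)^2

Solve f'(x) = 0:
  f'(x) = -(x - 7)*(x + 1)/(x^2 + 7)^2; the denominator is positive wherever f is defined, so f'(x) = 0 ⇔ -x^2 + 6*x + 7 = 0.
  Factor: -x^2 + 6*x + 7 = -(x - 7)*(x + 1) = 0.
  ⇒ x = -1, 7

f''(x) = 2*(4*x^2*(x - 3) + 3*(1 - x)*(x^2 + 7))/(x^2 + 7)^3
Second-derivative test at each critical point:
  f''(-1) = 1/8 > 0 → local minimum
  f''(7) = -1/392 < 0 → local maximum

Critical points: x = -1 (local minimum); x = 7 (local maximum)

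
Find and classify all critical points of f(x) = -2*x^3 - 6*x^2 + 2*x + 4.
f'(x) = -6*x^2 - 12*x + 2

Solve f'(x) = 0:
  Factor: -6*x^2 - 12*x + 2 = -2*(3*x^2 + 6*x - 1); 3*x^2 + 6*x - 1 = 0 has no rational roots; quadratic formula: x = (-6 ± √48)/6.
  ⇒ x = -2*sqrt(3)/3 - 1 ≈ -2.1547, -1 + 2*sqrt(3)/3 ≈ 0.1547

f''(x) = -12*x - 12
Second-derivative test at each critical point:
  f''(-2.1547) = 13.8564 > 0 → local minimum
  f''(0.1547) = -13.8564 < 0 → local maximum

Critical points: x = -2*sqrt(3)/3 - 1 ≈ -2.1547 (local minimum); x = -1 + 2*sqrt(3)/3 ≈ 0.1547 (local maximum)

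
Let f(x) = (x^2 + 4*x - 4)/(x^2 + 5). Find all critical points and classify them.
f'(x) = 2*(-2*x^2 + 9*x + 10)/(x^4 + 10*x^2 + 25)

Solve f'(x) = 0:
  f'(x) = -2*(2*x^2 - 9*x - 10)/(x^2 + 5)^2; the denominator is positive wherever f is defined, so f'(x) = 0 ⇔ -4*x^2 + 18*x + 20 = 0.
  Factor: -4*x^2 + 18*x + 20 = -2*(2*x^2 - 9*x - 10); 2*x^2 - 9*x - 10 = 0 has no rational roots; quadratic formula: x = (9 ± √161)/4.
  ⇒ x = 9/4 - sqrt(161)/4 ≈ -0.9221, 9/4 + sqrt(161)/4 ≈ 5.4221

f''(x) = 2*(4*x^3 - 27*x^2 - 60*x + 45)/(x^6 + 15*x^4 + 75*x^2 + 125)
Second-derivative test at each critical point:
  f''(-0.9221) = 0.7414 > 0 → local minimum
  f''(5.4221) = -0.0214 < 0 → local maximum

Critical points: x = 9/4 - sqrt(161)/4 ≈ -0.9221 (local minimum); x = 9/4 + sqrt(161)/4 ≈ 5.4221 (local maximum)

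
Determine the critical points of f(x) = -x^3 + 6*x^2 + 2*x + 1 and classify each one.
f'(x) = -3*x^2 + 12*x + 2

Solve f'(x) = 0:
  3*x^2 - 12*x - 2 = 0 has no rational roots; quadratic formula: x = (12 ± √168)/6.
  ⇒ x = 2 - sqrt(42)/3 ≈ -0.1602, 2 + sqrt(42)/3 ≈ 4.1602

f''(x) = 12 - 6*x
Second-derivative test at each critical point:
  f''(-0.1602) = 12.9615 > 0 → local minimum
  f''(4.1602) = -12.9615 < 0 → local maximum

Critical points: x = 2 - sqrt(42)/3 ≈ -0.1602 (local minimum); x = 2 + sqrt(42)/3 ≈ 4.1602 (local maximum)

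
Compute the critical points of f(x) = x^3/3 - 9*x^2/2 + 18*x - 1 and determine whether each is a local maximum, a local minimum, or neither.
f'(x) = x^2 - 9*x + 18

Solve f'(x) = 0:
  Factor: x^2 - 9*x + 18 = (x - 6)*(x - 3) = 0.
  ⇒ x = 3, 6

f''(x) = 2*x - 9
Second-derivative test at each critical point:
  f''(3) = -3 < 0 → local maximum
  f''(6) = 3 > 0 → local minimum

Critical points: x = 3 (local maximum); x = 6 (local minimum)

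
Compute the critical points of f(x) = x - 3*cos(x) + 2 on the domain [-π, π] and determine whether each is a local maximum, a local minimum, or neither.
f'(x) = 3*sin(x) + 1

Solve f'(x) = 0 on [-π, π]:
  f'(x) = 0 ⇔ sin(x) = -1/3, i.e. x = arcsin(-1/3) + 2nπ or x = π − arcsin(-1/3) + 2nπ; keep the solutions lying in [-π, π].
  ⇒ x = -pi + asin(1/3) ≈ -2.8018, -asin(1/3) ≈ -0.3398

f''(x) = 3*cos(x)
Second-derivative test at each critical point:
  f''(-2.8018) = -2.8284 < 0 → local maximum
  f''(-0.3398) = 2.8284 > 0 → local minimum

Critical points: x = -pi + asin(1/3) ≈ -2.8018 (local maximum); x = -asin(1/3) ≈ -0.3398 (local minimum)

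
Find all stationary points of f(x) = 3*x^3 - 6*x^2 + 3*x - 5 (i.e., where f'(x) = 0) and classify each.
f'(x) = 9*x^2 - 12*x + 3

Solve f'(x) = 0:
  Factor: 9*x^2 - 12*x + 3 = 3*(x - 1)*(3*x - 1) = 0.
  ⇒ x = 1/3, 1

f''(x) = 18*x - 12
Second-derivative test at each critical point:
  f''(1/3) = -6 < 0 → local maximum
  f''(1) = 6 > 0 → local minimum

Critical points: x = 1/3 (local maximum); x = 1 (local minimum)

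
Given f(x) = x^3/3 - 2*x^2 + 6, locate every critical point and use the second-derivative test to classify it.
f'(x) = x*(x - 4)

Solve f'(x) = 0:
  Factor: x^2 - 4*x = x*(x - 4) = 0.
  ⇒ x = 0, 4

f''(x) = 2*x - 4
Second-derivative test at each critical point:
  f''(0) = -4 < 0 → local maximum
  f''(4) = 4 > 0 → local minimum

Critical points: x = 0 (local maximum); x = 4 (local minimum)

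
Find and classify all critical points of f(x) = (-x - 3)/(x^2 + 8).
f'(x) = (-x^2 + 2*x*(x + 3) - 8)/(x^2 + 8)^2

Solve f'(x) = 0:
  f'(x) = (x^2 + 6*x - 8)/(x^2 + 8)^2; the denominator is positive wherever f is defined, so f'(x) = 0 ⇔ x^2 + 6*x - 8 = 0.
  x^2 + 6*x - 8 = 0 has no rational roots; quadratic formula: x = (-6 ± √68)/2.
  ⇒ x = -sqrt(17) - 3 ≈ -7.1231, -3 + sqrt(17) ≈ 1.1231

f''(x) = 2*(-4*x^2*(x + 3) + 3*(x + 1)*(x^2 + 8))/(x^2 + 8)^3
Second-derivative test at each critical point:
  f''(-7.1231) = -0.0024 < 0 → local maximum
  f''(1.1231) = 0.0961 > 0 → local minimum

Critical points: x = -sqrt(17) - 3 ≈ -7.1231 (local maximum); x = -3 + sqrt(17) ≈ 1.1231 (local minimum)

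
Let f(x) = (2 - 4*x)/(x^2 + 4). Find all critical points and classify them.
f'(x) = 4*(x^2 - x - 4)/(x^4 + 8*x^2 + 16)

Solve f'(x) = 0:
  f'(x) = 4*(x^2 - x - 4)/(x^2 + 4)^2; the denominator is positive wherever f is defined, so f'(x) = 0 ⇔ 4*x^2 - 4*x - 16 = 0.
  Factor: 4*x^2 - 4*x - 16 = 4*(x^2 - x - 4); x^2 - x - 4 = 0 has no rational roots; quadratic formula: x = (1 ± √17)/2.
  ⇒ x = 1/2 - sqrt(17)/2 ≈ -1.5616, 1/2 + sqrt(17)/2 ≈ 2.5616

f''(x) = 4*(4*x^2*(1 - 2*x) + (6*x - 1)*(x^2 + 4))/(x^2 + 4)^3
Second-derivative test at each critical point:
  f''(-1.5616) = -0.3979 < 0 → local maximum
  f''(2.5616) = 0.1479 > 0 → local minimum

Critical points: x = 1/2 - sqrt(17)/2 ≈ -1.5616 (local maximum); x = 1/2 + sqrt(17)/2 ≈ 2.5616 (local minimum)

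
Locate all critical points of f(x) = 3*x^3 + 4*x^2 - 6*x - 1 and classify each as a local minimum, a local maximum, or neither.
f'(x) = 9*x^2 + 8*x - 6

Solve f'(x) = 0:
  9*x^2 + 8*x - 6 = 0 has no rational roots; quadratic formula: x = (-8 ± √280)/18.
  ⇒ x = -sqrt(70)/9 - 4/9 ≈ -1.3741, -4/9 + sqrt(70)/9 ≈ 0.4852

f''(x) = 18*x + 8
Second-derivative test at each critical point:
  f''(-1.3741) = -16.7332 < 0 → local maximum
  f''(0.4852) = 16.7332 > 0 → local minimum

Critical points: x = -sqrt(70)/9 - 4/9 ≈ -1.3741 (local maximum); x = -4/9 + sqrt(70)/9 ≈ 0.4852 (local minimum)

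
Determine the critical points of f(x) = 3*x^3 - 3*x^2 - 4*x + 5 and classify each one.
f'(x) = 9*x^2 - 6*x - 4

Solve f'(x) = 0:
  9*x^2 - 6*x - 4 = 0 has no rational roots; quadratic formula: x = (6 ± √180)/18.
  ⇒ x = 1/3 - sqrt(5)/3 ≈ -0.4120, 1/3 + sqrt(5)/3 ≈ 1.0787

f''(x) = 18*x - 6
Second-derivative test at each critical point:
  f''(-0.4120) = -13.4164 < 0 → local maximum
  f''(1.0787) = 13.4164 > 0 → local minimum

Critical points: x = 1/3 - sqrt(5)/3 ≈ -0.4120 (local maximum); x = 1/3 + sqrt(5)/3 ≈ 1.0787 (local minimum)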